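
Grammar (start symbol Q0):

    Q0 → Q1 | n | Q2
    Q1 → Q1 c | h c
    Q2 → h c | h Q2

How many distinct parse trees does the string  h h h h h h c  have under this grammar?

Parse trees for h h h h h h c:
  [Q0 [Q2 h [Q2 h [Q2 h [Q2 h [Q2 h [Q2 h c]]]]]]]

1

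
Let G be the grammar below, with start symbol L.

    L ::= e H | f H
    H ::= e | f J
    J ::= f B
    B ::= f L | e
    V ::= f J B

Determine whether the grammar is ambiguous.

Unambiguous

Only L, H, J, B are reachable from L; ignoring the rest: Each reachable nonterminal has at most one production per leading terminal, and all productions are right-linear; the derivation is determined token-by-token.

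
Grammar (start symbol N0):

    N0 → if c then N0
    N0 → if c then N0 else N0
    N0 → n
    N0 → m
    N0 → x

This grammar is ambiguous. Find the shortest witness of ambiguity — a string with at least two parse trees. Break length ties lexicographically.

length 1: no string has ≥2 trees
length 4: no string has ≥2 trees
length 6: no string has ≥2 trees
length 7: no string has ≥2 trees
length 9: if c then if c then m else m has 2 parse trees

Two derivations of if c then if c then m else m:
  N0 ⇒ if c then N0 ⇒ if c then if c then N0 else N0 ⇒ if c then if c then m else N0 ⇒ if c then if c then m else m
  N0 ⇒ if c then N0 else N0 ⇒ if c then if c then N0 else N0 ⇒ if c then if c then m else N0 ⇒ if c then if c then m else m

if c then if c then m else m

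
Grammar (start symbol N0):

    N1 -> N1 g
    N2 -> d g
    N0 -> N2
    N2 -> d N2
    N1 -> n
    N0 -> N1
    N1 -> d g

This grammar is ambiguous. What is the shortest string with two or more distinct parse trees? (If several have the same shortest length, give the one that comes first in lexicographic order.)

d g

length 1: no string has ≥2 trees
length 2: d g has 2 parse trees

Two derivations of d g:
  N0 ⇒ N2 ⇒ d g
  N0 ⇒ N1 ⇒ d g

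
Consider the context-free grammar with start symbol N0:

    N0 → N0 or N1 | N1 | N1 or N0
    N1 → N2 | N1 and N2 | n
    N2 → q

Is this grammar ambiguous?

Ambiguous

Witness: n or n

Derivation 1: N0 ⇒ N0 or N1 ⇒ N1 or N1 ⇒ n or N1 ⇒ n or n
Derivation 2: N0 ⇒ N1 or N0 ⇒ n or N0 ⇒ n or N1 ⇒ n or n

Two distinct leftmost derivations for the same string.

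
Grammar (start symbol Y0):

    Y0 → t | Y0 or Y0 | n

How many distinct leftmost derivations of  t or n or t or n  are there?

5

Parse trees for t or n or t or n:
  [Y0 [Y0 t] or [Y0 [Y0 n] or [Y0 [Y0 t] or [Y0 n]]]]
  [Y0 [Y0 t] or [Y0 [Y0 [Y0 n] or [Y0 t]] or [Y0 n]]]
  [Y0 [Y0 [Y0 t] or [Y0 n]] or [Y0 [Y0 t] or [Y0 n]]]
  [Y0 [Y0 [Y0 t] or [Y0 [Y0 n] or [Y0 t]]] or [Y0 n]]
  [Y0 [Y0 [Y0 [Y0 t] or [Y0 n]] or [Y0 t]] or [Y0 n]]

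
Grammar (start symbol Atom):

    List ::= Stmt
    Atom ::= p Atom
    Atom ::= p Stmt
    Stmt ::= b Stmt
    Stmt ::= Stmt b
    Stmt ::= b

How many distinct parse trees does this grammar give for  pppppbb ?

Parse trees for pppppbb:
  [Atom p [Atom p [Atom p [Atom p [Atom p [Stmt b [Stmt b]]]]]]]
  [Atom p [Atom p [Atom p [Atom p [Atom p [Stmt [Stmt b] b]]]]]]

2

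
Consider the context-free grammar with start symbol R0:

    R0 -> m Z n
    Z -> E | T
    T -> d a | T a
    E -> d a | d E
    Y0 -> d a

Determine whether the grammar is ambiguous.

Witness: m d a n

Derivation 1: R0 ⇒ m Z n ⇒ m E n ⇒ m d a n
Derivation 2: R0 ⇒ m Z n ⇒ m T n ⇒ m d a n

Two distinct leftmost derivations for the same string.

Ambiguous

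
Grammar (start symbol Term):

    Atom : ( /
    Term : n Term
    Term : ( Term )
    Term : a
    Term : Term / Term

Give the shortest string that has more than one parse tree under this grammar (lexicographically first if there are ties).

n a / a

length 1: no string has ≥2 trees
length 2: no string has ≥2 trees
length 3: no string has ≥2 trees
length 4: n a / a has 2 parse trees

Two derivations of n a / a:
  Term ⇒ n Term ⇒ n Term / Term ⇒ n a / Term ⇒ n a / a
  Term ⇒ Term / Term ⇒ n Term / Term ⇒ n a / Term ⇒ n a / a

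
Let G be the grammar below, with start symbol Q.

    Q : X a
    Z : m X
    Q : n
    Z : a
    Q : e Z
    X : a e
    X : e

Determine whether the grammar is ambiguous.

Witness: e a

Derivation 1: Q ⇒ X a ⇒ e a
Derivation 2: Q ⇒ e Z ⇒ e a

Two distinct leftmost derivations for the same string.

Ambiguous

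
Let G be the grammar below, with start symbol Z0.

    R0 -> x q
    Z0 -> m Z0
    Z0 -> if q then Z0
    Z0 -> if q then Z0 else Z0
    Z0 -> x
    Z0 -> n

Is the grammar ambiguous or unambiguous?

Ambiguous

Witness: if q then if q then n else n

Derivation 1: Z0 ⇒ if q then Z0 ⇒ if q then if q then Z0 else Z0 ⇒ if q then if q then n else Z0 ⇒ if q then if q then n else n
Derivation 2: Z0 ⇒ if q then Z0 else Z0 ⇒ if q then if q then Z0 else Z0 ⇒ if q then if q then n else Z0 ⇒ if q then if q then n else n

Two distinct leftmost derivations for the same string.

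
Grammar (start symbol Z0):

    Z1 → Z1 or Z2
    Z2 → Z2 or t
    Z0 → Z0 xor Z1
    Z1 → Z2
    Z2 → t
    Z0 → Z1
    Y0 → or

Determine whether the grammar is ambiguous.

Ambiguous

Witness: t or t

Derivation 1: Z0 ⇒ Z1 ⇒ Z1 or Z2 ⇒ Z2 or Z2 ⇒ t or Z2 ⇒ t or t
Derivation 2: Z0 ⇒ Z1 ⇒ Z2 ⇒ Z2 or t ⇒ t or t

Two distinct leftmost derivations for the same string.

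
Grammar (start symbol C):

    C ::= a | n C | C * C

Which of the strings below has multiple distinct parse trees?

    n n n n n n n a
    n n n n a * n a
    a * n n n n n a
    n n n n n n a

n n n n a * n a

n n n n n n n a: 1 tree
n n n n a * n a: 5 trees
a * n n n n n a: 1 tree
n n n n n n a: 1 tree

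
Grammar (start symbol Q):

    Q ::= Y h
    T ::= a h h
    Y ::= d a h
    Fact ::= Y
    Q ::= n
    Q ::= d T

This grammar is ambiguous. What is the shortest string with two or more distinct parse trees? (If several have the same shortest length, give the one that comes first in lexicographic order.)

length 1: no string has ≥2 trees
length 4: d a h h has 2 parse trees

Two derivations of d a h h:
  Q ⇒ Y h ⇒ d a h h
  Q ⇒ d T ⇒ d a h h

d a h h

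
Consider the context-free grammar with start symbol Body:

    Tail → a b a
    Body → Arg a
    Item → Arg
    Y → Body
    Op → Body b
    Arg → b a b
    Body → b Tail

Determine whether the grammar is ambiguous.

Ambiguous

Witness: b a b a

Derivation 1: Body ⇒ Arg a ⇒ b a b a
Derivation 2: Body ⇒ b Tail ⇒ b a b a

Two distinct leftmost derivations for the same string.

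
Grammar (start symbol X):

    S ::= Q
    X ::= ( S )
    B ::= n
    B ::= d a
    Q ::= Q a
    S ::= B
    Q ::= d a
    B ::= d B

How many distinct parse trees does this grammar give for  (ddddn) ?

Parse trees for (ddddn):
  [X ( [S [B d [B d [B d [B d [B n]]]]]] )]

1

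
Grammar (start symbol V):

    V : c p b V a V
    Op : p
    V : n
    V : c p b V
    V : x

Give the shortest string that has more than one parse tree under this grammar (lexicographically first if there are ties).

length 1: no string has ≥2 trees
length 4: no string has ≥2 trees
length 6: no string has ≥2 trees
length 7: no string has ≥2 trees
length 9: c p b c p b n a n has 2 parse trees

Two derivations of c p b c p b n a n:
  V ⇒ c p b V a V ⇒ c p b c p b V a V ⇒ c p b c p b n a V ⇒ c p b c p b n a n
  V ⇒ c p b V ⇒ c p b c p b V a V ⇒ c p b c p b n a V ⇒ c p b c p b n a n

c p b c p b n a n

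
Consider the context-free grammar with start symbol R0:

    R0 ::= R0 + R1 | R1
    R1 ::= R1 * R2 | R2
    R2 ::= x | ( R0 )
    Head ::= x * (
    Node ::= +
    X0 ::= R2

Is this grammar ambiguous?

Unambiguous

Only R0, R1, R2 are reachable from R0; ignoring the rest: R0 → R0 + R1 | R1  ;  R1 → R1 * R2 | R2  — a left-associative chain with R2 at the bottom. Each string factors uniquely by precedence.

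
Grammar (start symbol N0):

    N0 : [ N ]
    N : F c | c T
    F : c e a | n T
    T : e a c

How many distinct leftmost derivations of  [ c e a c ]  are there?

Parse trees for [ c e a c ]:
  [N0 [ [N [F c e a] c] ]]
  [N0 [ [N c [T e a c]] ]]

2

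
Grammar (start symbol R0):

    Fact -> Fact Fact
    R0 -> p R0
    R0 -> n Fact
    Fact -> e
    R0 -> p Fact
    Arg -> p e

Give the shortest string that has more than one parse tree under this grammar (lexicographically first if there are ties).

n e e e

length 2: no string has ≥2 trees
length 3: no string has ≥2 trees
length 4: n e e e has 2 parse trees

Two derivations of n e e e:
  R0 ⇒ n Fact ⇒ n Fact Fact ⇒ n Fact Fact Fact ⇒ n e Fact Fact ⇒ n e e Fact ⇒ n e e e
  R0 ⇒ n Fact ⇒ n Fact Fact ⇒ n e Fact ⇒ n e Fact Fact ⇒ n e e Fact ⇒ n e e e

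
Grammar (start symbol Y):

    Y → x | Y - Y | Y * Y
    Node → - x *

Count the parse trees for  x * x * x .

Parse trees for x * x * x:
  [Y [Y x] * [Y [Y x] * [Y x]]]
  [Y [Y [Y x] * [Y x]] * [Y x]]

2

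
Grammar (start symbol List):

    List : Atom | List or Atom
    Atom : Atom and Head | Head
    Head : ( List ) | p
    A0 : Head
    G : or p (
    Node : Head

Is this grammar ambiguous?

Unambiguous

Only List, Atom, Head are reachable from List; ignoring the rest: The grammar is stratified — List handles 'or' (left-recursive), Atom handles 'and', Head atoms. Each operator has a fixed associativity and precedence level, so every string has one parse.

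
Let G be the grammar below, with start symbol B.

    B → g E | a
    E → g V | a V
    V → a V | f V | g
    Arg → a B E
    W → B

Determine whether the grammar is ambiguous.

Unambiguous

Only B, E, V are reachable from B; ignoring the rest: Each reachable nonterminal has at most one production per leading terminal, and all productions are right-linear; the derivation is determined token-by-token.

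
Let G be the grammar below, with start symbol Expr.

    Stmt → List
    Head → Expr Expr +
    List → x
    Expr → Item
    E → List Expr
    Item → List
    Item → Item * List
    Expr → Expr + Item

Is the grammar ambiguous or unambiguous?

Unambiguous

(Head, E, Stmt are unreachable from Expr, so their rules don't affect L(Expr).) This is a standard precedence ladder (Expr over Item over List), with each level left-recursive on its own operator ('+' at Expr, '*' at Item). That structure is LR(1), hence unambiguous.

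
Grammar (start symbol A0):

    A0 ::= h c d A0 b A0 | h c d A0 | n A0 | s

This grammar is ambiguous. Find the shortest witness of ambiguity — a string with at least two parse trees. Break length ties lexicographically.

length 1: no string has ≥2 trees
length 2: no string has ≥2 trees
length 3: no string has ≥2 trees
length 4: no string has ≥2 trees
length 5: no string has ≥2 trees
length 6: no string has ≥2 trees
length 7: no string has ≥2 trees
length 8: no string has ≥2 trees
length 9: h c d h c d s b s has 2 parse trees

Two derivations of h c d h c d s b s:
  A0 ⇒ h c d A0 b A0 ⇒ h c d h c d A0 b A0 ⇒ h c d h c d s b A0 ⇒ h c d h c d s b s
  A0 ⇒ h c d A0 ⇒ h c d h c d A0 b A0 ⇒ h c d h c d s b A0 ⇒ h c d h c d s b s

h c d h c d s b s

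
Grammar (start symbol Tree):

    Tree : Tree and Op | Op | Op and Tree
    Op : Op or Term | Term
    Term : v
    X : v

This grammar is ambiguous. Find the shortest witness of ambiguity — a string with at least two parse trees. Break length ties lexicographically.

length 1: no string has ≥2 trees
length 3: v and v has 2 parse trees

Two derivations of v and v:
  Tree ⇒ Tree and Op ⇒ Op and Op ⇒ Term and Op ⇒ v and Op ⇒ v and Term ⇒ v and v
  Tree ⇒ Op and Tree ⇒ Term and Tree ⇒ v and Tree ⇒ v and Op ⇒ v and Term ⇒ v and v

v and v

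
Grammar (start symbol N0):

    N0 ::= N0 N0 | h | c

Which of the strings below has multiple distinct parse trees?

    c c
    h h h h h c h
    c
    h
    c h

c c: 1 tree
h h h h h c h: 132 trees
c: 1 tree
h: 1 tree
c h: 1 tree

h h h h h c h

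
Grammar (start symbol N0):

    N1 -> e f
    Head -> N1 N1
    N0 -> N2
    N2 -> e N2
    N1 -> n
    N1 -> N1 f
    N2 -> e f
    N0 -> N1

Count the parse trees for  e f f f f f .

Parse trees for e f f f f f:
  [N0 [N1 [N1 [N1 [N1 [N1 e f] f] f] f] f]]

1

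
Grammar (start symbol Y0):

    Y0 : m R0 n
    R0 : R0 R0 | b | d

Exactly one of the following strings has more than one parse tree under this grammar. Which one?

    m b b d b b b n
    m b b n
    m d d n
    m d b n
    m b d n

m b b d b b b n

m b b d b b b n: 42 trees
m b b n: 1 tree
m d d n: 1 tree
m d b n: 1 tree
m b d n: 1 tree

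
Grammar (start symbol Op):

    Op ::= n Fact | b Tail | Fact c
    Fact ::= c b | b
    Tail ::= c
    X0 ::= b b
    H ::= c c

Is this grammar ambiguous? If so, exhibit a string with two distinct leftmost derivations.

Witness: b c

Derivation 1: Op ⇒ b Tail ⇒ b c
Derivation 2: Op ⇒ Fact c ⇒ b c

Two distinct leftmost derivations for the same string.

Ambiguous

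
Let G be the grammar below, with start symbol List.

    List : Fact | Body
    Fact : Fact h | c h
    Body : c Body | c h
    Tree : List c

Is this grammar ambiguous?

Ambiguous

Witness: c h

Derivation 1: List ⇒ Fact ⇒ c h
Derivation 2: List ⇒ Body ⇒ c h

Two distinct leftmost derivations for the same string.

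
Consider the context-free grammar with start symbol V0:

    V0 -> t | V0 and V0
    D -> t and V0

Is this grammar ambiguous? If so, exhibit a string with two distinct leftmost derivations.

Witness: t and t and t

Derivation 1: V0 ⇒ V0 and V0 ⇒ t and V0 ⇒ t and V0 and V0 ⇒ t and t and V0 ⇒ t and t and t
Derivation 2: V0 ⇒ V0 and V0 ⇒ V0 and V0 and V0 ⇒ t and V0 and V0 ⇒ t and t and V0 ⇒ t and t and t

Two distinct leftmost derivations for the same string.

Ambiguous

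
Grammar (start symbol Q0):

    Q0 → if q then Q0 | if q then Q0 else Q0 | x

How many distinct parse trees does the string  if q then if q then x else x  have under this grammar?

2

Parse trees for if q then if q then x else x:
  [Q0 if q then [Q0 if q then [Q0 x] else [Q0 x]]]
  [Q0 if q then [Q0 if q then [Q0 x]] else [Q0 x]]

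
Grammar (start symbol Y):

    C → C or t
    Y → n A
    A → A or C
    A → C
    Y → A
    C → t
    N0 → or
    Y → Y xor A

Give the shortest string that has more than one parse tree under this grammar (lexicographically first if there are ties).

length 1: no string has ≥2 trees
length 2: no string has ≥2 trees
length 3: t or t has 2 parse trees

Two derivations of t or t:
  Y ⇒ A ⇒ A or C ⇒ C or C ⇒ t or C ⇒ t or t
  Y ⇒ A ⇒ C ⇒ C or t ⇒ t or t

t or t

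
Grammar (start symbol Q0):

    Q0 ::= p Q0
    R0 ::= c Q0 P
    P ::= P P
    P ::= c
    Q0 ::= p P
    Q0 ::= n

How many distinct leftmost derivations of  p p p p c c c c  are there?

5

Parse trees for p p p p c c c c:
  [Q0 p [Q0 p [Q0 p [Q0 p [P [P c] [P [P c] [P [P c] [P c]]]]]]]]
  [Q0 p [Q0 p [Q0 p [Q0 p [P [P c] [P [P [P c] [P c]] [P c]]]]]]]
  [Q0 p [Q0 p [Q0 p [Q0 p [P [P [P c] [P c]] [P [P c] [P c]]]]]]]
  [Q0 p [Q0 p [Q0 p [Q0 p [P [P [P c] [P [P c] [P c]]] [P c]]]]]]
  [Q0 p [Q0 p [Q0 p [Q0 p [P [P [P [P c] [P c]] [P c]] [P c]]]]]]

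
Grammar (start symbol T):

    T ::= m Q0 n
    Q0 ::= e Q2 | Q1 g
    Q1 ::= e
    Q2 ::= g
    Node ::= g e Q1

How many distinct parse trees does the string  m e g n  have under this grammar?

2

Parse trees for m e g n:
  [T m [Q0 e [Q2 g]] n]
  [T m [Q0 [Q1 e] g] n]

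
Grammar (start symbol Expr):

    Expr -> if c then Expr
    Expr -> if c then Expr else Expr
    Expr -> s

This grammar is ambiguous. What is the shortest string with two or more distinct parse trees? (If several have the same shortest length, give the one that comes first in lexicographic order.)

if c then if c then s else s

length 1: no string has ≥2 trees
length 4: no string has ≥2 trees
length 6: no string has ≥2 trees
length 7: no string has ≥2 trees
length 9: if c then if c then s else s has 2 parse trees

Two derivations of if c then if c then s else s:
  Expr ⇒ if c then Expr ⇒ if c then if c then Expr else Expr ⇒ if c then if c then s else Expr ⇒ if c then if c then s else s
  Expr ⇒ if c then Expr else Expr ⇒ if c then if c then Expr else Expr ⇒ if c then if c then s else Expr ⇒ if c then if c then s else s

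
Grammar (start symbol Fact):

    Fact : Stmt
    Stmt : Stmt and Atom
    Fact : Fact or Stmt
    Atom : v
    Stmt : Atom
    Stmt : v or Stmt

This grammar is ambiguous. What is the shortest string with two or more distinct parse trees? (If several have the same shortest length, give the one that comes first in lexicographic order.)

length 1: no string has ≥2 trees
length 3: v or v has 2 parse trees

Two derivations of v or v:
  Fact ⇒ Stmt ⇒ v or Stmt ⇒ v or Atom ⇒ v or v
  Fact ⇒ Fact or Stmt ⇒ Stmt or Stmt ⇒ Atom or Stmt ⇒ v or Stmt ⇒ v or Atom ⇒ v or v

v or v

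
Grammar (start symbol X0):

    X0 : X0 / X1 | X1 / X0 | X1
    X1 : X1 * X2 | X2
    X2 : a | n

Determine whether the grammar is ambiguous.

Ambiguous

Witness: a / a

Derivation 1: X0 ⇒ X0 / X1 ⇒ X1 / X1 ⇒ X2 / X1 ⇒ a / X1 ⇒ a / X2 ⇒ a / a
Derivation 2: X0 ⇒ X1 / X0 ⇒ X2 / X0 ⇒ a / X0 ⇒ a / X1 ⇒ a / X2 ⇒ a / a

Two distinct leftmost derivations for the same string.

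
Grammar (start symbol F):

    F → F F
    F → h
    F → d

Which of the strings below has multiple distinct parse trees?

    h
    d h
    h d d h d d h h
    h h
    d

h d d h d d h h

h: 1 tree
d h: 1 tree
h d d h d d h h: 429 trees
h h: 1 tree
d: 1 tree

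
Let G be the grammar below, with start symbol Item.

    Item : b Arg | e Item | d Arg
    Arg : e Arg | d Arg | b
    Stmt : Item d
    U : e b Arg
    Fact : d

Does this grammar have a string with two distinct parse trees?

Unambiguous

(Stmt, U, Fact are unreachable from Item, so their rules don't affect L(Item).) Each reachable nonterminal has at most one production per leading terminal, and all productions are right-linear; the derivation is determined token-by-token.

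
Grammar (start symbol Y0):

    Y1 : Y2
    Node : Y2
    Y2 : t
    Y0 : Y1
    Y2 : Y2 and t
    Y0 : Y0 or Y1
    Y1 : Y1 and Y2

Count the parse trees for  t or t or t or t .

Parse trees for t or t or t or t:
  [Y0 [Y0 [Y0 [Y0 [Y1 [Y2 t]]] or [Y1 [Y2 t]]] or [Y1 [Y2 t]]] or [Y1 [Y2 t]]]

1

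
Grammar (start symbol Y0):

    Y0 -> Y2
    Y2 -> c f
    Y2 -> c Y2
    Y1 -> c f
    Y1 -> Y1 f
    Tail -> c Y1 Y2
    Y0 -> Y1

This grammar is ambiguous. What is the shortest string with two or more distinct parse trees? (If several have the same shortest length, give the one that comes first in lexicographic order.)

length 2: c f has 2 parse trees

Two derivations of c f:
  Y0 ⇒ Y2 ⇒ c f
  Y0 ⇒ Y1 ⇒ c f

c f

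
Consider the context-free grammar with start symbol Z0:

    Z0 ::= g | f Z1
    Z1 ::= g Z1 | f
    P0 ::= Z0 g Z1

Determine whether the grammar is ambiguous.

Unambiguous

(P0 is unreachable from Z0, so its rules don't affect L(Z0).) The reachable rules are right-linear with at most one rule per (nonterminal, next-terminal) pair. Each input token forces the next rule, so parsing is deterministic.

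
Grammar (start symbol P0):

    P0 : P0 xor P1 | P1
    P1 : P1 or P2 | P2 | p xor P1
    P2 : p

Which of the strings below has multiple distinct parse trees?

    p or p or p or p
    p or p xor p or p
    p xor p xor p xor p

p xor p xor p xor p

p or p or p or p: 1 tree
p or p xor p or p: 1 tree
p xor p xor p xor p: 8 trees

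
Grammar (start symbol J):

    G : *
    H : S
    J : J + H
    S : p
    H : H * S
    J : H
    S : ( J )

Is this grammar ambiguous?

(G is unreachable from J, so its rules don't affect L(J).) J → J + H | H  ;  H → H * S | S  — a left-associative chain with S at the bottom. Each string factors uniquely by precedence.

Unambiguous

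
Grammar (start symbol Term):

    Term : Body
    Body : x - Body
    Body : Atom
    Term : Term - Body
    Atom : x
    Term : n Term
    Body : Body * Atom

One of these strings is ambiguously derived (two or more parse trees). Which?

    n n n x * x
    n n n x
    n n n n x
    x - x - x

x - x - x

n n n x * x: 1 tree
n n n x: 1 tree
n n n n x: 1 tree
x - x - x: 4 trees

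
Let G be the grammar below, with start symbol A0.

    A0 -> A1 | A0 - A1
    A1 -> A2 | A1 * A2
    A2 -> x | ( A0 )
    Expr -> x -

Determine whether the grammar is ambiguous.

Unambiguous

(Expr is unreachable from A0, so its rules don't affect L(A0).) A0 → A0 - A1 | A1  ;  A1 → A1 * A2 | A2  — a left-associative chain with A2 at the bottom. Each string factors uniquely by precedence.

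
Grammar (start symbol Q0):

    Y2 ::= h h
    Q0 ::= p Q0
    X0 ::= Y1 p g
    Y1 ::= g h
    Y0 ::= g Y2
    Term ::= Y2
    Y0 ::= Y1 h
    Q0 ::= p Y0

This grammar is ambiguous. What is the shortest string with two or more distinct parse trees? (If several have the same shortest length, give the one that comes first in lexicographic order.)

p g h h

length 4: p g h h has 2 parse trees

Two derivations of p g h h:
  Q0 ⇒ p Y0 ⇒ p g Y2 ⇒ p g h h
  Q0 ⇒ p Y0 ⇒ p Y1 h ⇒ p g h h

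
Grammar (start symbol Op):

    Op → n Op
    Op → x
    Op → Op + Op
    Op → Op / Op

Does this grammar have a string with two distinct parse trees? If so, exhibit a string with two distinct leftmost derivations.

Witness: n x + x

Derivation 1: Op ⇒ n Op ⇒ n Op + Op ⇒ n x + Op ⇒ n x + x
Derivation 2: Op ⇒ Op + Op ⇒ n Op + Op ⇒ n x + Op ⇒ n x + x

Two distinct leftmost derivations for the same string.

Ambiguous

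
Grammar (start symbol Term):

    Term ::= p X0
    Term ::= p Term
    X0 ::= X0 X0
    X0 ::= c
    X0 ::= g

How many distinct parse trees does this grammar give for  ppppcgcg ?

5

Parse trees for ppppcgcg:
  [Term p [Term p [Term p [Term p [X0 [X0 c] [X0 [X0 g] [X0 [X0 c] [X0 g]]]]]]]]
  [Term p [Term p [Term p [Term p [X0 [X0 c] [X0 [X0 [X0 g] [X0 c]] [X0 g]]]]]]]
  [Term p [Term p [Term p [Term p [X0 [X0 [X0 c] [X0 g]] [X0 [X0 c] [X0 g]]]]]]]
  [Term p [Term p [Term p [Term p [X0 [X0 [X0 c] [X0 [X0 g] [X0 c]]] [X0 g]]]]]]
  [Term p [Term p [Term p [Term p [X0 [X0 [X0 [X0 c] [X0 g]] [X0 c]] [X0 g]]]]]]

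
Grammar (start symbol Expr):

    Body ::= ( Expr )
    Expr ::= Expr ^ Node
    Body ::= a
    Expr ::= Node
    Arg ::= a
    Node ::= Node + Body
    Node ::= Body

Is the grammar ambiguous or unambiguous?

Unambiguous

(Arg is unreachable from Expr, so its rules don't affect L(Expr).) The grammar is stratified — Expr handles '^' (left-recursive), Node handles '+', Body atoms. Each operator has a fixed associativity and precedence level, so every string has one parse.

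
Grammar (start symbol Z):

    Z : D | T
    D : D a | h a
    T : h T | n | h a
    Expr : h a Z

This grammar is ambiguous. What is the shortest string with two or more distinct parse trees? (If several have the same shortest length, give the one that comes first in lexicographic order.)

length 1: no string has ≥2 trees
length 2: h a has 2 parse trees

Two derivations of h a:
  Z ⇒ D ⇒ h a
  Z ⇒ T ⇒ h a

h a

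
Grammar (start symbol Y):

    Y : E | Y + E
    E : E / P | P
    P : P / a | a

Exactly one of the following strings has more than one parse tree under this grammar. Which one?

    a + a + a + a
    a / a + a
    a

a / a + a

a + a + a + a: 1 tree
a / a + a: 2 trees
a: 1 tree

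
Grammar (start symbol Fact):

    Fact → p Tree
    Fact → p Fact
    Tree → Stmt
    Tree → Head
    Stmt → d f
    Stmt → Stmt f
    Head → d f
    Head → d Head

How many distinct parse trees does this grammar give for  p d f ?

Parse trees for p d f:
  [Fact p [Tree [Stmt d f]]]
  [Fact p [Tree [Head d f]]]

2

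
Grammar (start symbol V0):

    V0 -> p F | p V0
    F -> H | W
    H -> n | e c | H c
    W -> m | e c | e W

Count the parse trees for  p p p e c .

2

Parse trees for p p p e c:
  [V0 p [V0 p [V0 p [F [H e c]]]]]
  [V0 p [V0 p [V0 p [F [W e c]]]]]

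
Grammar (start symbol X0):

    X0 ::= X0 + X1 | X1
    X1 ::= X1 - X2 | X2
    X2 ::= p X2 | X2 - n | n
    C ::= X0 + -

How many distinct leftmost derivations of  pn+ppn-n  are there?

4

Parse trees for pn+ppn-n:
  [X0 [X0 [X1 [X2 p [X2 n]]]] + [X1 [X1 [X2 p [X2 p [X2 n]]]] - [X2 n]]]
  [X0 [X0 [X1 [X2 p [X2 n]]]] + [X1 [X2 p [X2 p [X2 [X2 n] - n]]]]]
  [X0 [X0 [X1 [X2 p [X2 n]]]] + [X1 [X2 p [X2 [X2 p [X2 n]] - n]]]]
  [X0 [X0 [X1 [X2 p [X2 n]]]] + [X1 [X2 [X2 p [X2 p [X2 n]]] - n]]]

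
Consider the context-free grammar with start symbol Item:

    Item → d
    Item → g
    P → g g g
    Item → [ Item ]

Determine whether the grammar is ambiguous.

Unambiguous

(P is unreachable from Item, so its rules don't affect L(Item).) Each string is a nest of matched brackets around a single atom. An opening bracket forces the recursive rule; an atom forces the base rule.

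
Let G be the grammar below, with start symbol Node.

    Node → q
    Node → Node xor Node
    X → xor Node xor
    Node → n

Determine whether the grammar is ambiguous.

Ambiguous

Witness: n xor n xor n

Derivation 1: Node ⇒ Node xor Node ⇒ Node xor Node xor Node ⇒ n xor Node xor Node ⇒ n xor n xor Node ⇒ n xor n xor n
Derivation 2: Node ⇒ Node xor Node ⇒ n xor Node ⇒ n xor Node xor Node ⇒ n xor n xor Node ⇒ n xor n xor n

Two distinct leftmost derivations for the same string.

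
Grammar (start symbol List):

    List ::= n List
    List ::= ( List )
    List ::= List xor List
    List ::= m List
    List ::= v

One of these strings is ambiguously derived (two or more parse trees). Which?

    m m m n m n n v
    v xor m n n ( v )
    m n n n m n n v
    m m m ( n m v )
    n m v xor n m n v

m m m n m n n v: 1 tree
v xor m n n ( v ): 1 tree
m n n n m n n v: 1 tree
m m m ( n m v ): 1 tree
n m v xor n m n v: 3 trees

n m v xor n m n v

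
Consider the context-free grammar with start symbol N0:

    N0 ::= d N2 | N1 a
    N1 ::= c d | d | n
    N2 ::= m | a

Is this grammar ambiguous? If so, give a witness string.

Ambiguous

Witness: d a

Derivation 1: N0 ⇒ d N2 ⇒ d a
Derivation 2: N0 ⇒ N1 a ⇒ d a

Two distinct leftmost derivations for the same string.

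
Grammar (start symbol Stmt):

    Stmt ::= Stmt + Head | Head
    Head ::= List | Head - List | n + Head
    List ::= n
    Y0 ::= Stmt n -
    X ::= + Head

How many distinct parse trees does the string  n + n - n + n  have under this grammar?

Parse trees for n + n - n + n:
  [Stmt [Stmt [Stmt [Head [List n]]] + [Head [Head [List n]] - [List n]]] + [Head [List n]]]
  [Stmt [Stmt [Head [Head n + [Head [List n]]] - [List n]]] + [Head [List n]]]
  [Stmt [Stmt [Head n + [Head [Head [List n]] - [List n]]]] + [Head [List n]]]

3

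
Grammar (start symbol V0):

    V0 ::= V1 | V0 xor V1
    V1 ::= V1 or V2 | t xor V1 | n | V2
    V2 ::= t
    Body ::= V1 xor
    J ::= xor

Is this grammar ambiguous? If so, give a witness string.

Ambiguous

Witness: t xor n

Derivation 1: V0 ⇒ V1 ⇒ t xor V1 ⇒ t xor n
Derivation 2: V0 ⇒ V0 xor V1 ⇒ V1 xor V1 ⇒ V2 xor V1 ⇒ t xor V1 ⇒ t xor n

Two distinct leftmost derivations for the same string.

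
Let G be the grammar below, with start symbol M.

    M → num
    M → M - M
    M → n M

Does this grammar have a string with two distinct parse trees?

Ambiguous

Witness: n num - num

Derivation 1: M ⇒ M - M ⇒ n M - M ⇒ n num - M ⇒ n num - num
Derivation 2: M ⇒ n M ⇒ n M - M ⇒ n num - M ⇒ n num - num

Two distinct leftmost derivations for the same string.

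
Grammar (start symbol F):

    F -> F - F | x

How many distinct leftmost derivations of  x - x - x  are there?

2

Parse trees for x - x - x:
  [F [F x] - [F [F x] - [F x]]]
  [F [F [F x] - [F x]] - [F x]]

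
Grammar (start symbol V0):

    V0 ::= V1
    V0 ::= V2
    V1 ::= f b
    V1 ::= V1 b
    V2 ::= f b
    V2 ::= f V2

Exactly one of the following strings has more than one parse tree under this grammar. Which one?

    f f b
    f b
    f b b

f b

f f b: 1 tree
f b: 2 trees
f b b: 1 tree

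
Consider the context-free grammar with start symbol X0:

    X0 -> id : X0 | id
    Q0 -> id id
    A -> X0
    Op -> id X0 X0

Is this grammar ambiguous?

Unambiguous

Only X0 is reachable from X0; ignoring the rest: The reachable grammar is A → atom sep A | atom. Each atom is followed by either the separator (recurse) or end-of-string (stop) — no choice point.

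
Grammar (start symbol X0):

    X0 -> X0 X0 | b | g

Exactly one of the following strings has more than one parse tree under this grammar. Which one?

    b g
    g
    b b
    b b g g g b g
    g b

b b g g g b g

b g: 1 tree
g: 1 tree
b b: 1 tree
b b g g g b g: 132 trees
g b: 1 tree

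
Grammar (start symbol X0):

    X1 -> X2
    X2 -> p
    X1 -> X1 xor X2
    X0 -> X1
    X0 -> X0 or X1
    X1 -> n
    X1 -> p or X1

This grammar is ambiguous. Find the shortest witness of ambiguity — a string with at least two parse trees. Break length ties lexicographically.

length 1: no string has ≥2 trees
length 3: p or n has 2 parse trees

Two derivations of p or n:
  X0 ⇒ X1 ⇒ p or X1 ⇒ p or n
  X0 ⇒ X0 or X1 ⇒ X1 or X1 ⇒ X2 or X1 ⇒ p or X1 ⇒ p or n

p or n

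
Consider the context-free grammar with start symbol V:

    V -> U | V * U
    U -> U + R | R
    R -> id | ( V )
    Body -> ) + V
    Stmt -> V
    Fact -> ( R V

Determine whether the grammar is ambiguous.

Only V, U, R are reachable from V; ignoring the rest: V → V * U | U  ;  U → U + R | R  — a left-associative chain with R at the bottom. Each string factors uniquely by precedence.

Unambiguous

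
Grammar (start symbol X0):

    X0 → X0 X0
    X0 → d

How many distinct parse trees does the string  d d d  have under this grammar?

Parse trees for d d d:
  [X0 [X0 d] [X0 [X0 d] [X0 d]]]
  [X0 [X0 [X0 d] [X0 d]] [X0 d]]

2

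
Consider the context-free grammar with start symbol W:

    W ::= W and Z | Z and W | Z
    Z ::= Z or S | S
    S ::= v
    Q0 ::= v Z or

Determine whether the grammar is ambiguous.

Witness: v and v

Derivation 1: W ⇒ W and Z ⇒ Z and Z ⇒ S and Z ⇒ v and Z ⇒ v and S ⇒ v and v
Derivation 2: W ⇒ Z and W ⇒ S and W ⇒ v and W ⇒ v and Z ⇒ v and S ⇒ v and v

Two distinct leftmost derivations for the same string.

Ambiguous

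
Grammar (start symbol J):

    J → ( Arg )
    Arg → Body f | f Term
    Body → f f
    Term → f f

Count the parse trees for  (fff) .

Parse trees for (fff):
  [J ( [Arg [Body f f] f] )]
  [J ( [Arg f [Term f f]] )]

2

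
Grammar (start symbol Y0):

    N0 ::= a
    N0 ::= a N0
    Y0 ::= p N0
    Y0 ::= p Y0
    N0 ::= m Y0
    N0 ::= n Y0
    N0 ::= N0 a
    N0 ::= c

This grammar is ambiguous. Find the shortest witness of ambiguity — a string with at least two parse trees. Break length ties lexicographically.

length 2: no string has ≥2 trees
length 3: p a a has 2 parse trees

Two derivations of p a a:
  Y0 ⇒ p N0 ⇒ p a N0 ⇒ p a a
  Y0 ⇒ p N0 ⇒ p N0 a ⇒ p a a

p a a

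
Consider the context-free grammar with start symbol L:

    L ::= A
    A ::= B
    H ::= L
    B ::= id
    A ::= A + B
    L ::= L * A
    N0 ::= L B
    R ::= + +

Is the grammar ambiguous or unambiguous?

Unambiguous

Only L, A, B are reachable from L; ignoring the rest: The grammar is stratified — L handles '*' (left-recursive), A handles '+', B atoms. Each operator has a fixed associativity and precedence level, so every string has one parse.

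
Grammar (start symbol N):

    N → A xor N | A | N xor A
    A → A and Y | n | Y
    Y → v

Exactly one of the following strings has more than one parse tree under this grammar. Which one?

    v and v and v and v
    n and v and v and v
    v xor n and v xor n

v and v and v and v: 1 tree
n and v and v and v: 1 tree
v xor n and v xor n: 4 trees

v xor n and v xor n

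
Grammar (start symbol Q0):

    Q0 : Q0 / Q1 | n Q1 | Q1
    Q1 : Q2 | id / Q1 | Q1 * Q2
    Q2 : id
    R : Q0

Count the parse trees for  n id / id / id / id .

8

Parse trees for n id / id / id / id:
  [Q0 [Q0 n [Q1 [Q2 id]]] / [Q1 id / [Q1 id / [Q1 [Q2 id]]]]]
  [Q0 [Q0 [Q0 n [Q1 [Q2 id]]] / [Q1 [Q2 id]]] / [Q1 id / [Q1 [Q2 id]]]]
  [Q0 [Q0 n [Q1 id / [Q1 [Q2 id]]]] / [Q1 id / [Q1 [Q2 id]]]]
  [Q0 [Q0 [Q0 n [Q1 [Q2 id]]] / [Q1 id / [Q1 [Q2 id]]]] / [Q1 [Q2 id]]]
  [Q0 [Q0 [Q0 [Q0 n [Q1 [Q2 id]]] / [Q1 [Q2 id]]] / [Q1 [Q2 id]]] / [Q1 [Q2 id]]]
  [Q0 [Q0 [Q0 n [Q1 id / [Q1 [Q2 id]]]] / [Q1 [Q2 id]]] / [Q1 [Q2 id]]]
  [Q0 [Q0 n [Q1 id / [Q1 id / [Q1 [Q2 id]]]]] / [Q1 [Q2 id]]]
  [Q0 n [Q1 id / [Q1 id / [Q1 id / [Q1 [Q2 id]]]]]]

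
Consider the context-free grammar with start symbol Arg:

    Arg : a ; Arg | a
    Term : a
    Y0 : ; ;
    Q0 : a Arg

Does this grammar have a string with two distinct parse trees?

(Term, Y0, Q0 are unreachable from Arg, so their rules don't affect L(Arg).) The reachable grammar is A → atom sep A | atom. Each atom is followed by either the separator (recurse) or end-of-string (stop) — no choice point.

Unambiguous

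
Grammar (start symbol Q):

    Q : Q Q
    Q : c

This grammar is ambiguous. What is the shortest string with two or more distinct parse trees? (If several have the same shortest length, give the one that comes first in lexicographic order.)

length 1: no string has ≥2 trees
length 2: no string has ≥2 trees
length 3: c c c has 2 parse trees

Two derivations of c c c:
  Q ⇒ Q Q ⇒ Q Q Q ⇒ c Q Q ⇒ c c Q ⇒ c c c
  Q ⇒ Q Q ⇒ c Q ⇒ c Q Q ⇒ c c Q ⇒ c c c

c c c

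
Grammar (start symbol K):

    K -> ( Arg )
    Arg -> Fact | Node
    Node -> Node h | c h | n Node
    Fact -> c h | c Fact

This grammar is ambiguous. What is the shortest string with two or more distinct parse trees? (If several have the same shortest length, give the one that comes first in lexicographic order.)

length 4: ( c h ) has 2 parse trees

Two derivations of ( c h ):
  K ⇒ ( Arg ) ⇒ ( Fact ) ⇒ ( c h )
  K ⇒ ( Arg ) ⇒ ( Node ) ⇒ ( c h )

( c h )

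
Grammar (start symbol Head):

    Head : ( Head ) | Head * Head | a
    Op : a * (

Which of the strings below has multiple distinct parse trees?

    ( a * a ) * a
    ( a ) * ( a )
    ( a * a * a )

( a * a * a )

( a * a ) * a: 1 tree
( a ) * ( a ): 1 tree
( a * a * a ): 2 trees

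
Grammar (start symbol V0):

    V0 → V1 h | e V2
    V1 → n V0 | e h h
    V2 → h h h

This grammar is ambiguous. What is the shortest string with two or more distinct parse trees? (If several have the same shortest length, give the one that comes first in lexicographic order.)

length 4: e h h h has 2 parse trees

Two derivations of e h h h:
  V0 ⇒ V1 h ⇒ e h h h
  V0 ⇒ e V2 ⇒ e h h h

e h h h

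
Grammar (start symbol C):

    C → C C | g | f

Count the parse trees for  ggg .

2

Parse trees for ggg:
  [C [C g] [C [C g] [C g]]]
  [C [C [C g] [C g]] [C g]]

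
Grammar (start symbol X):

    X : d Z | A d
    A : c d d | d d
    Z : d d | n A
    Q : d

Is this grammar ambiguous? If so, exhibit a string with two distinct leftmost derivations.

Ambiguous

Witness: d d d

Derivation 1: X ⇒ d Z ⇒ d d d
Derivation 2: X ⇒ A d ⇒ d d d

Two distinct leftmost derivations for the same string.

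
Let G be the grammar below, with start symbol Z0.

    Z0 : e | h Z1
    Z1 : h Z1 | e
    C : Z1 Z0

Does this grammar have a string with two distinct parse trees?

Unambiguous

Only Z0, Z1 are reachable from Z0; ignoring the rest: Each reachable nonterminal has at most one production per leading terminal, and all productions are right-linear; the derivation is determined token-by-token.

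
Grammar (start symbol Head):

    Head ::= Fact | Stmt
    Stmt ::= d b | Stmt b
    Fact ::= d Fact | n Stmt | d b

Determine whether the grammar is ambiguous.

Witness: d b

Derivation 1: Head ⇒ Fact ⇒ d b
Derivation 2: Head ⇒ Stmt ⇒ d b

Two distinct leftmost derivations for the same string.

Ambiguous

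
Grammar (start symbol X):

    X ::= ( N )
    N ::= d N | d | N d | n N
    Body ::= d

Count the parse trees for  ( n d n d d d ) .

Parse trees for ( n d n d d d ) (showing first 6 of 16):
  [X ( [N [N [N n [N d [N n [N d]]]] d] d] )]
  [X ( [N [N n [N d [N [N n [N d]] d]]] d] )]
  [X ( [N [N n [N d [N n [N d [N d]]]]] d] )]
  [X ( [N [N n [N d [N n [N [N d] d]]]] d] )]
  [X ( [N [N n [N [N d [N n [N d]]] d]] d] )]
  [X ( [N n [N d [N [N [N n [N d]] d] d]]] )]

16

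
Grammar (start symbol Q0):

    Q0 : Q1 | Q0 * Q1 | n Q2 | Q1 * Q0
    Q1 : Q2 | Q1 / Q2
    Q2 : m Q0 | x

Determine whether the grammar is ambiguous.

Ambiguous

Witness: x * x

Derivation 1: Q0 ⇒ Q0 * Q1 ⇒ Q1 * Q1 ⇒ Q2 * Q1 ⇒ x * Q1 ⇒ x * Q2 ⇒ x * x
Derivation 2: Q0 ⇒ Q1 * Q0 ⇒ Q2 * Q0 ⇒ x * Q0 ⇒ x * Q1 ⇒ x * Q2 ⇒ x * x

Two distinct leftmost derivations for the same string.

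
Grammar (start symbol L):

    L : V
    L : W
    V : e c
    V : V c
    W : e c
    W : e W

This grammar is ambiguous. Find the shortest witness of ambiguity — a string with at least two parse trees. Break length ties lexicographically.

length 2: e c has 2 parse trees

Two derivations of e c:
  L ⇒ V ⇒ e c
  L ⇒ W ⇒ e c

e c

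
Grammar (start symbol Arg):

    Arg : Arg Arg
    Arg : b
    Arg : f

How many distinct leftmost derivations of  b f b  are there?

2

Parse trees for b f b:
  [Arg [Arg b] [Arg [Arg f] [Arg b]]]
  [Arg [Arg [Arg b] [Arg f]] [Arg b]]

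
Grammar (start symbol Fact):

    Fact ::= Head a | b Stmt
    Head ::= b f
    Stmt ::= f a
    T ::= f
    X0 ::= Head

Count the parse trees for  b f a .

2

Parse trees for b f a:
  [Fact [Head b f] a]
  [Fact b [Stmt f a]]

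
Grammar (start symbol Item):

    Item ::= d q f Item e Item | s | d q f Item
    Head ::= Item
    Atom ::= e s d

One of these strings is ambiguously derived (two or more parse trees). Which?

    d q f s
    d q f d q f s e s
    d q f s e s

d q f s: 1 tree
d q f d q f s e s: 2 trees
d q f s e s: 1 tree

d q f d q f s e s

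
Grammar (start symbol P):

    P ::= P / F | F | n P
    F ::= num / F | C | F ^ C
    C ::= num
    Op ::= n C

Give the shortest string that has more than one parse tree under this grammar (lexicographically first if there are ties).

length 1: no string has ≥2 trees
length 2: no string has ≥2 trees
length 3: num / num has 2 parse trees

Two derivations of num / num:
  P ⇒ P / F ⇒ F / F ⇒ C / F ⇒ num / F ⇒ num / C ⇒ num / num
  P ⇒ F ⇒ num / F ⇒ num / C ⇒ num / num

num / num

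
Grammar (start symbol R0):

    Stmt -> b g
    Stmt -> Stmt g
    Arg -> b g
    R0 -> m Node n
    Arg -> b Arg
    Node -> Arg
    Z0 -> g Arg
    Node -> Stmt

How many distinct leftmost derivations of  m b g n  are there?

Parse trees for m b g n:
  [R0 m [Node [Arg b g]] n]
  [R0 m [Node [Stmt b g]] n]

2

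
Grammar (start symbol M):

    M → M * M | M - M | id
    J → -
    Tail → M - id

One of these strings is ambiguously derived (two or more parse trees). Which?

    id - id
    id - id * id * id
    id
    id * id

id - id * id * id

id - id: 1 tree
id - id * id * id: 5 trees
id: 1 tree
id * id: 1 tree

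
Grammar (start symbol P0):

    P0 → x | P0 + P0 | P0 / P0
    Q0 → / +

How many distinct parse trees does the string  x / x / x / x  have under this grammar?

Parse trees for x / x / x / x:
  [P0 [P0 x] / [P0 [P0 x] / [P0 [P0 x] / [P0 x]]]]
  [P0 [P0 x] / [P0 [P0 [P0 x] / [P0 x]] / [P0 x]]]
  [P0 [P0 [P0 x] / [P0 x]] / [P0 [P0 x] / [P0 x]]]
  [P0 [P0 [P0 x] / [P0 [P0 x] / [P0 x]]] / [P0 x]]
  [P0 [P0 [P0 [P0 x] / [P0 x]] / [P0 x]] / [P0 x]]

5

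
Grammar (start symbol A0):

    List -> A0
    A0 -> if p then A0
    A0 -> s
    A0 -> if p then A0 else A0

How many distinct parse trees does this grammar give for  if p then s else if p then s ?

1

Parse trees for if p then s else if p then s:
  [A0 if p then [A0 s] else [A0 if p then [A0 s]]]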